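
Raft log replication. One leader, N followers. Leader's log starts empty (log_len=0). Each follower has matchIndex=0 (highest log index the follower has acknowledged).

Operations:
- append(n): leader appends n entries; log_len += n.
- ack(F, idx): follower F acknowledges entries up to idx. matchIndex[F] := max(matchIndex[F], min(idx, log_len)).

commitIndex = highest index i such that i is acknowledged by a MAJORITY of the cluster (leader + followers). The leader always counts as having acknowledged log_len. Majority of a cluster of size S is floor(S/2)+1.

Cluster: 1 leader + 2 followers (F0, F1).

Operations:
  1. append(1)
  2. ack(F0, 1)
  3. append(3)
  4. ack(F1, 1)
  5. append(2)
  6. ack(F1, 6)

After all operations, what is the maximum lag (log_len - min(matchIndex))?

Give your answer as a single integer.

Answer: 5

Derivation:
Op 1: append 1 -> log_len=1
Op 2: F0 acks idx 1 -> match: F0=1 F1=0; commitIndex=1
Op 3: append 3 -> log_len=4
Op 4: F1 acks idx 1 -> match: F0=1 F1=1; commitIndex=1
Op 5: append 2 -> log_len=6
Op 6: F1 acks idx 6 -> match: F0=1 F1=6; commitIndex=6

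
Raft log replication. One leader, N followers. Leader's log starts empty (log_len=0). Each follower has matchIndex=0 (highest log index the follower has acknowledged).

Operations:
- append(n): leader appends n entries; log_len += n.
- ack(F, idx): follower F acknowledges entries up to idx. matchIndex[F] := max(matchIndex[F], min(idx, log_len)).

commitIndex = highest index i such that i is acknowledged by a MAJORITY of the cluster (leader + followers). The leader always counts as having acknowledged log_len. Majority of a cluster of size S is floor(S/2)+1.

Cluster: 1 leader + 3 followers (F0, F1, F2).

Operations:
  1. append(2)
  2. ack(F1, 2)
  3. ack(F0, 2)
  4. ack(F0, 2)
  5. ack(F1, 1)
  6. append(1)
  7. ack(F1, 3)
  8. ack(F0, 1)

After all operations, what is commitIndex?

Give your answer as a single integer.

Op 1: append 2 -> log_len=2
Op 2: F1 acks idx 2 -> match: F0=0 F1=2 F2=0; commitIndex=0
Op 3: F0 acks idx 2 -> match: F0=2 F1=2 F2=0; commitIndex=2
Op 4: F0 acks idx 2 -> match: F0=2 F1=2 F2=0; commitIndex=2
Op 5: F1 acks idx 1 -> match: F0=2 F1=2 F2=0; commitIndex=2
Op 6: append 1 -> log_len=3
Op 7: F1 acks idx 3 -> match: F0=2 F1=3 F2=0; commitIndex=2
Op 8: F0 acks idx 1 -> match: F0=2 F1=3 F2=0; commitIndex=2

Answer: 2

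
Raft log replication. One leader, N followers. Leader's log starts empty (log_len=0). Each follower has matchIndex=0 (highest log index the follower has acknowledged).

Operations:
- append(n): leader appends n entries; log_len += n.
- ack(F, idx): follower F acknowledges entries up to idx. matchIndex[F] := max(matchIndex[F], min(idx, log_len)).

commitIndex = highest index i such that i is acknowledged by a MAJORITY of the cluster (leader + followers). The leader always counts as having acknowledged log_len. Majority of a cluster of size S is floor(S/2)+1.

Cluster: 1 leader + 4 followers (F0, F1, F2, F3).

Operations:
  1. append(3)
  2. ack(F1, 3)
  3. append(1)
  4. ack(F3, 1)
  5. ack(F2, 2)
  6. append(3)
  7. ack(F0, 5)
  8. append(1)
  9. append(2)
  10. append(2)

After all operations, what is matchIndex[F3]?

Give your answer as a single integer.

Op 1: append 3 -> log_len=3
Op 2: F1 acks idx 3 -> match: F0=0 F1=3 F2=0 F3=0; commitIndex=0
Op 3: append 1 -> log_len=4
Op 4: F3 acks idx 1 -> match: F0=0 F1=3 F2=0 F3=1; commitIndex=1
Op 5: F2 acks idx 2 -> match: F0=0 F1=3 F2=2 F3=1; commitIndex=2
Op 6: append 3 -> log_len=7
Op 7: F0 acks idx 5 -> match: F0=5 F1=3 F2=2 F3=1; commitIndex=3
Op 8: append 1 -> log_len=8
Op 9: append 2 -> log_len=10
Op 10: append 2 -> log_len=12

Answer: 1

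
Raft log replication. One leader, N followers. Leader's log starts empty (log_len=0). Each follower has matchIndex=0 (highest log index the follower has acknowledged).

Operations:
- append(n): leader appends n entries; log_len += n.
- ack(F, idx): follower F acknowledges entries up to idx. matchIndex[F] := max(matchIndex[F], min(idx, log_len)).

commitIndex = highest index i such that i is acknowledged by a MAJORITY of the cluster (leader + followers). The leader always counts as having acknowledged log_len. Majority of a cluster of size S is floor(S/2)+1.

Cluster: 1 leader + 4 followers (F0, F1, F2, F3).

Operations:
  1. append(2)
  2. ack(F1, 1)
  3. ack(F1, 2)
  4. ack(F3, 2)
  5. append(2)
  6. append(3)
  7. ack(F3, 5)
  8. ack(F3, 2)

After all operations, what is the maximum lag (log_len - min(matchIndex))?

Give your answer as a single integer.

Answer: 7

Derivation:
Op 1: append 2 -> log_len=2
Op 2: F1 acks idx 1 -> match: F0=0 F1=1 F2=0 F3=0; commitIndex=0
Op 3: F1 acks idx 2 -> match: F0=0 F1=2 F2=0 F3=0; commitIndex=0
Op 4: F3 acks idx 2 -> match: F0=0 F1=2 F2=0 F3=2; commitIndex=2
Op 5: append 2 -> log_len=4
Op 6: append 3 -> log_len=7
Op 7: F3 acks idx 5 -> match: F0=0 F1=2 F2=0 F3=5; commitIndex=2
Op 8: F3 acks idx 2 -> match: F0=0 F1=2 F2=0 F3=5; commitIndex=2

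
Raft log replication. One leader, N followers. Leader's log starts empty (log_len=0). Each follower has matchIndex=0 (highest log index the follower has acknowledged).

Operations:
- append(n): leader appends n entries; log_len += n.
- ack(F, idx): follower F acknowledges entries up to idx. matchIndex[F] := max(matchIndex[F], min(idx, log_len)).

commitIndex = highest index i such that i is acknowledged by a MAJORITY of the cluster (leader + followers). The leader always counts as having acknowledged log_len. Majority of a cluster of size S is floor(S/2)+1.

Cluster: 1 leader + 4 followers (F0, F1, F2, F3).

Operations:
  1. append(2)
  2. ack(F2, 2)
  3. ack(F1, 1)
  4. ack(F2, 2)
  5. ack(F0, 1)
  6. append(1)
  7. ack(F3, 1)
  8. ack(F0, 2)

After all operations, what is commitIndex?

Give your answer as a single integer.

Op 1: append 2 -> log_len=2
Op 2: F2 acks idx 2 -> match: F0=0 F1=0 F2=2 F3=0; commitIndex=0
Op 3: F1 acks idx 1 -> match: F0=0 F1=1 F2=2 F3=0; commitIndex=1
Op 4: F2 acks idx 2 -> match: F0=0 F1=1 F2=2 F3=0; commitIndex=1
Op 5: F0 acks idx 1 -> match: F0=1 F1=1 F2=2 F3=0; commitIndex=1
Op 6: append 1 -> log_len=3
Op 7: F3 acks idx 1 -> match: F0=1 F1=1 F2=2 F3=1; commitIndex=1
Op 8: F0 acks idx 2 -> match: F0=2 F1=1 F2=2 F3=1; commitIndex=2

Answer: 2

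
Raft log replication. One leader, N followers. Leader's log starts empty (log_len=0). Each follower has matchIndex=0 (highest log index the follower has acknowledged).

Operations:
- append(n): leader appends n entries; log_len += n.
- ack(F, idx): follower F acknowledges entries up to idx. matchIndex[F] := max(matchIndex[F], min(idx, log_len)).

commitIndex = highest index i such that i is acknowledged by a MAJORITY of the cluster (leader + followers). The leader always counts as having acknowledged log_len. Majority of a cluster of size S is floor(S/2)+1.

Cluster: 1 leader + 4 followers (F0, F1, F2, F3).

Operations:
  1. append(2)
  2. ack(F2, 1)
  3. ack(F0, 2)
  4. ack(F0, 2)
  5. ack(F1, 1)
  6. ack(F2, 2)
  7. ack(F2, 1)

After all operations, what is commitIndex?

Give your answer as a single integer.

Op 1: append 2 -> log_len=2
Op 2: F2 acks idx 1 -> match: F0=0 F1=0 F2=1 F3=0; commitIndex=0
Op 3: F0 acks idx 2 -> match: F0=2 F1=0 F2=1 F3=0; commitIndex=1
Op 4: F0 acks idx 2 -> match: F0=2 F1=0 F2=1 F3=0; commitIndex=1
Op 5: F1 acks idx 1 -> match: F0=2 F1=1 F2=1 F3=0; commitIndex=1
Op 6: F2 acks idx 2 -> match: F0=2 F1=1 F2=2 F3=0; commitIndex=2
Op 7: F2 acks idx 1 -> match: F0=2 F1=1 F2=2 F3=0; commitIndex=2

Answer: 2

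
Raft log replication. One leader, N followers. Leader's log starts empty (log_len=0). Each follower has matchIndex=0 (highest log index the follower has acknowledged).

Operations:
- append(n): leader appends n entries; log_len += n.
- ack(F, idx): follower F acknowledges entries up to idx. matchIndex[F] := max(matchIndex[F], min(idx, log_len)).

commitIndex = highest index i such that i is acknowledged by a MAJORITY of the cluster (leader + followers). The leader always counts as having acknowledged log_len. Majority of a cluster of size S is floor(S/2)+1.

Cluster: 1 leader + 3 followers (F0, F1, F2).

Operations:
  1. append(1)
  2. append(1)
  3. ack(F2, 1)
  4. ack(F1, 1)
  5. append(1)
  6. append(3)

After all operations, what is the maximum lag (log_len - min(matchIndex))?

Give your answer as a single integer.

Answer: 6

Derivation:
Op 1: append 1 -> log_len=1
Op 2: append 1 -> log_len=2
Op 3: F2 acks idx 1 -> match: F0=0 F1=0 F2=1; commitIndex=0
Op 4: F1 acks idx 1 -> match: F0=0 F1=1 F2=1; commitIndex=1
Op 5: append 1 -> log_len=3
Op 6: append 3 -> log_len=6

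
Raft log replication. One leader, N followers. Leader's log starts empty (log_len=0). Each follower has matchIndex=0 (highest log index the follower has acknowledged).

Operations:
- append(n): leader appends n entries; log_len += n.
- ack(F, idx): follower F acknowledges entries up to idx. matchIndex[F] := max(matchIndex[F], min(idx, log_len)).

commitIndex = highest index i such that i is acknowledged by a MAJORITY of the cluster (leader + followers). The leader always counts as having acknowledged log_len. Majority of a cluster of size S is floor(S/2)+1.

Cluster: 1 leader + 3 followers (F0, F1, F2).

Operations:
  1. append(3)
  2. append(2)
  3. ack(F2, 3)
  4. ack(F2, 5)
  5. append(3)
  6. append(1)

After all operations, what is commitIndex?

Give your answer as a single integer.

Op 1: append 3 -> log_len=3
Op 2: append 2 -> log_len=5
Op 3: F2 acks idx 3 -> match: F0=0 F1=0 F2=3; commitIndex=0
Op 4: F2 acks idx 5 -> match: F0=0 F1=0 F2=5; commitIndex=0
Op 5: append 3 -> log_len=8
Op 6: append 1 -> log_len=9

Answer: 0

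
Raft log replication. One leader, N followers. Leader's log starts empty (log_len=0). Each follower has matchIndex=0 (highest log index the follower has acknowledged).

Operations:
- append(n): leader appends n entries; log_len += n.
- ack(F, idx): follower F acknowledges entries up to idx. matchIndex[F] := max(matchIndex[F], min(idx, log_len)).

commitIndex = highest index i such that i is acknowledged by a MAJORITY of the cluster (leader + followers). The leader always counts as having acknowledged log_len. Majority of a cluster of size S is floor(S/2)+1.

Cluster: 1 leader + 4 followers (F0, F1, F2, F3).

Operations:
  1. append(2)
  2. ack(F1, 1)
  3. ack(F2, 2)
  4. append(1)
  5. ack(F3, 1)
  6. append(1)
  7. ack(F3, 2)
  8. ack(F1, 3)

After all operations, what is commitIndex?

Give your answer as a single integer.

Op 1: append 2 -> log_len=2
Op 2: F1 acks idx 1 -> match: F0=0 F1=1 F2=0 F3=0; commitIndex=0
Op 3: F2 acks idx 2 -> match: F0=0 F1=1 F2=2 F3=0; commitIndex=1
Op 4: append 1 -> log_len=3
Op 5: F3 acks idx 1 -> match: F0=0 F1=1 F2=2 F3=1; commitIndex=1
Op 6: append 1 -> log_len=4
Op 7: F3 acks idx 2 -> match: F0=0 F1=1 F2=2 F3=2; commitIndex=2
Op 8: F1 acks idx 3 -> match: F0=0 F1=3 F2=2 F3=2; commitIndex=2

Answer: 2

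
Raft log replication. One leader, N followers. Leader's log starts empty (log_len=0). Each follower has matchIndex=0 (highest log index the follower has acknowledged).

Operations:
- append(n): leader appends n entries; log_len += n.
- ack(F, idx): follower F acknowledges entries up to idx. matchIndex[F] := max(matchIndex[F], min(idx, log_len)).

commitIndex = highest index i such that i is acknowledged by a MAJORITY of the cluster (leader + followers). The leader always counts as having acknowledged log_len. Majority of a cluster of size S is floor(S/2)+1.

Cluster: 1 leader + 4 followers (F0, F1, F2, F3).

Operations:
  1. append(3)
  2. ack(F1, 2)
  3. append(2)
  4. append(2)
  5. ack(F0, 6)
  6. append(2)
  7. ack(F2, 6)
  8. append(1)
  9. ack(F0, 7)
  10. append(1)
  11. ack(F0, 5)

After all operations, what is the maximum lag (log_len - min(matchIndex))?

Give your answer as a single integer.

Op 1: append 3 -> log_len=3
Op 2: F1 acks idx 2 -> match: F0=0 F1=2 F2=0 F3=0; commitIndex=0
Op 3: append 2 -> log_len=5
Op 4: append 2 -> log_len=7
Op 5: F0 acks idx 6 -> match: F0=6 F1=2 F2=0 F3=0; commitIndex=2
Op 6: append 2 -> log_len=9
Op 7: F2 acks idx 6 -> match: F0=6 F1=2 F2=6 F3=0; commitIndex=6
Op 8: append 1 -> log_len=10
Op 9: F0 acks idx 7 -> match: F0=7 F1=2 F2=6 F3=0; commitIndex=6
Op 10: append 1 -> log_len=11
Op 11: F0 acks idx 5 -> match: F0=7 F1=2 F2=6 F3=0; commitIndex=6

Answer: 11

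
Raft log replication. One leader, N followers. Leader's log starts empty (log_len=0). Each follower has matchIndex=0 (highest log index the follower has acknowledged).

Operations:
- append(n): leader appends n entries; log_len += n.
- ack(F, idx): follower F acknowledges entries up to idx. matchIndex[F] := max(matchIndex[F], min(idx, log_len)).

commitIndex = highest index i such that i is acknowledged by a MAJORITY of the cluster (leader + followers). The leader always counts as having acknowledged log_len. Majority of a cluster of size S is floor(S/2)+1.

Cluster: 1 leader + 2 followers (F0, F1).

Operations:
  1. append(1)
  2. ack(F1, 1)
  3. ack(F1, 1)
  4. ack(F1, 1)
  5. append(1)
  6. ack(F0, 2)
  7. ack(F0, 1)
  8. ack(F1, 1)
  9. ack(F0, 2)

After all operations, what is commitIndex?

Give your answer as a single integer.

Answer: 2

Derivation:
Op 1: append 1 -> log_len=1
Op 2: F1 acks idx 1 -> match: F0=0 F1=1; commitIndex=1
Op 3: F1 acks idx 1 -> match: F0=0 F1=1; commitIndex=1
Op 4: F1 acks idx 1 -> match: F0=0 F1=1; commitIndex=1
Op 5: append 1 -> log_len=2
Op 6: F0 acks idx 2 -> match: F0=2 F1=1; commitIndex=2
Op 7: F0 acks idx 1 -> match: F0=2 F1=1; commitIndex=2
Op 8: F1 acks idx 1 -> match: F0=2 F1=1; commitIndex=2
Op 9: F0 acks idx 2 -> match: F0=2 F1=1; commitIndex=2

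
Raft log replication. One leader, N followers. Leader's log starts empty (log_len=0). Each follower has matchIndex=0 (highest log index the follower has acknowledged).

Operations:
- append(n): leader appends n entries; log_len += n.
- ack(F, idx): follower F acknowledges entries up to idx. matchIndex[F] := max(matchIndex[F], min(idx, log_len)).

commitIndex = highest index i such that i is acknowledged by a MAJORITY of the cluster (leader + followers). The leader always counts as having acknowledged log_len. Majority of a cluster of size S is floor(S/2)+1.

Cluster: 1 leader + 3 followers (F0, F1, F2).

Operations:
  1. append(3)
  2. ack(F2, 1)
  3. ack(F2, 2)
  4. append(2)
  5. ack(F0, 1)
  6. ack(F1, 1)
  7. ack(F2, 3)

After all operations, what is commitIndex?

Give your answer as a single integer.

Op 1: append 3 -> log_len=3
Op 2: F2 acks idx 1 -> match: F0=0 F1=0 F2=1; commitIndex=0
Op 3: F2 acks idx 2 -> match: F0=0 F1=0 F2=2; commitIndex=0
Op 4: append 2 -> log_len=5
Op 5: F0 acks idx 1 -> match: F0=1 F1=0 F2=2; commitIndex=1
Op 6: F1 acks idx 1 -> match: F0=1 F1=1 F2=2; commitIndex=1
Op 7: F2 acks idx 3 -> match: F0=1 F1=1 F2=3; commitIndex=1

Answer: 1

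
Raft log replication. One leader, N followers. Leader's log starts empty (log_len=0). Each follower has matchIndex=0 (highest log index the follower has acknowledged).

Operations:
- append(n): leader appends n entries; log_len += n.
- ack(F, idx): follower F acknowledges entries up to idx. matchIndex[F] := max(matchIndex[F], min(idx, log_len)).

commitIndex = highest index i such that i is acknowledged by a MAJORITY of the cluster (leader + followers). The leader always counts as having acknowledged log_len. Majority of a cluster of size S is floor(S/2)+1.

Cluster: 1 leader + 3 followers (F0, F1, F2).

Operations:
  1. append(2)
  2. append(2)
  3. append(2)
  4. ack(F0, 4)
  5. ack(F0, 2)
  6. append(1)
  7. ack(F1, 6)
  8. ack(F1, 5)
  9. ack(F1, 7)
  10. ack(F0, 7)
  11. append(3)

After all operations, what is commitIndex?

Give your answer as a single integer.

Op 1: append 2 -> log_len=2
Op 2: append 2 -> log_len=4
Op 3: append 2 -> log_len=6
Op 4: F0 acks idx 4 -> match: F0=4 F1=0 F2=0; commitIndex=0
Op 5: F0 acks idx 2 -> match: F0=4 F1=0 F2=0; commitIndex=0
Op 6: append 1 -> log_len=7
Op 7: F1 acks idx 6 -> match: F0=4 F1=6 F2=0; commitIndex=4
Op 8: F1 acks idx 5 -> match: F0=4 F1=6 F2=0; commitIndex=4
Op 9: F1 acks idx 7 -> match: F0=4 F1=7 F2=0; commitIndex=4
Op 10: F0 acks idx 7 -> match: F0=7 F1=7 F2=0; commitIndex=7
Op 11: append 3 -> log_len=10

Answer: 7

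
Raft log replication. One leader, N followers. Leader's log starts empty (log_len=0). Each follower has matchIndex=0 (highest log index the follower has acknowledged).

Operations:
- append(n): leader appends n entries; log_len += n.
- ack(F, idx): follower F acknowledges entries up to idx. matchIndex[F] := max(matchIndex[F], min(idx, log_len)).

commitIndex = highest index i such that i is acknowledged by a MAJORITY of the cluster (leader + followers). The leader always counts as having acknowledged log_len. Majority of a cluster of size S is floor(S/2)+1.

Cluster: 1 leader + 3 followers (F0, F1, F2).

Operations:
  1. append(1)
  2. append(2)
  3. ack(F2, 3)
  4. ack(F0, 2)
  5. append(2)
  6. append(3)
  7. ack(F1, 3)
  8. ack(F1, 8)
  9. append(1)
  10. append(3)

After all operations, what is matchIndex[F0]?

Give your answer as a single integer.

Op 1: append 1 -> log_len=1
Op 2: append 2 -> log_len=3
Op 3: F2 acks idx 3 -> match: F0=0 F1=0 F2=3; commitIndex=0
Op 4: F0 acks idx 2 -> match: F0=2 F1=0 F2=3; commitIndex=2
Op 5: append 2 -> log_len=5
Op 6: append 3 -> log_len=8
Op 7: F1 acks idx 3 -> match: F0=2 F1=3 F2=3; commitIndex=3
Op 8: F1 acks idx 8 -> match: F0=2 F1=8 F2=3; commitIndex=3
Op 9: append 1 -> log_len=9
Op 10: append 3 -> log_len=12

Answer: 2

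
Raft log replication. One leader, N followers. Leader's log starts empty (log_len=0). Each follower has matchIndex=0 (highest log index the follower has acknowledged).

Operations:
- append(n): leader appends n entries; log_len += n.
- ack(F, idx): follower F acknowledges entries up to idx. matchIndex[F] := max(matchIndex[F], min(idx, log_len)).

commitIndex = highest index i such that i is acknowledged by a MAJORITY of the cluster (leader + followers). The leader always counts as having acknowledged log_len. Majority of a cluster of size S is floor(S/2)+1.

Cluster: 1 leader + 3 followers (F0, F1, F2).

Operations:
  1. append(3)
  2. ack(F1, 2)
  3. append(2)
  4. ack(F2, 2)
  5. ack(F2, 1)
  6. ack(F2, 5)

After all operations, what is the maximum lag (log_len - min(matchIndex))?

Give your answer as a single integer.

Answer: 5

Derivation:
Op 1: append 3 -> log_len=3
Op 2: F1 acks idx 2 -> match: F0=0 F1=2 F2=0; commitIndex=0
Op 3: append 2 -> log_len=5
Op 4: F2 acks idx 2 -> match: F0=0 F1=2 F2=2; commitIndex=2
Op 5: F2 acks idx 1 -> match: F0=0 F1=2 F2=2; commitIndex=2
Op 6: F2 acks idx 5 -> match: F0=0 F1=2 F2=5; commitIndex=2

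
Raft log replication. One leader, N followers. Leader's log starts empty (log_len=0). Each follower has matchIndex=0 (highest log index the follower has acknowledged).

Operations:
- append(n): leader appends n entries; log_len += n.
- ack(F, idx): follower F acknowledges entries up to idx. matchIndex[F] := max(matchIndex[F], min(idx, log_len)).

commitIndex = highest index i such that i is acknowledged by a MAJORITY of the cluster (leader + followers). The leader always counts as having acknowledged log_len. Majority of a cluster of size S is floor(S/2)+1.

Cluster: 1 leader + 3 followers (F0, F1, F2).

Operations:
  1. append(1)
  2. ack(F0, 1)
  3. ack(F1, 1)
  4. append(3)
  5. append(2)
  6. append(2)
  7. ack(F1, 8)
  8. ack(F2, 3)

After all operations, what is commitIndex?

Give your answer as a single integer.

Op 1: append 1 -> log_len=1
Op 2: F0 acks idx 1 -> match: F0=1 F1=0 F2=0; commitIndex=0
Op 3: F1 acks idx 1 -> match: F0=1 F1=1 F2=0; commitIndex=1
Op 4: append 3 -> log_len=4
Op 5: append 2 -> log_len=6
Op 6: append 2 -> log_len=8
Op 7: F1 acks idx 8 -> match: F0=1 F1=8 F2=0; commitIndex=1
Op 8: F2 acks idx 3 -> match: F0=1 F1=8 F2=3; commitIndex=3

Answer: 3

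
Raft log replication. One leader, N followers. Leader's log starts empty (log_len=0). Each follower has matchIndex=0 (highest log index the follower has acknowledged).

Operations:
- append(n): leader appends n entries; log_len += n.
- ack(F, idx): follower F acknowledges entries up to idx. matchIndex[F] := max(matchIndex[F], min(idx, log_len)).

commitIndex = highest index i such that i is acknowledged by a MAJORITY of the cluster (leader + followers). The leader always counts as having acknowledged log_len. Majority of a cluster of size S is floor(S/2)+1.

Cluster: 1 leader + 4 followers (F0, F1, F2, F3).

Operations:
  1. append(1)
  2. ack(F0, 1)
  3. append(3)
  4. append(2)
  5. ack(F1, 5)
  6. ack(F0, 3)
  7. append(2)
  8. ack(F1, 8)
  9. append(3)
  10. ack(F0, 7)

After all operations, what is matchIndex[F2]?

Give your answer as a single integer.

Answer: 0

Derivation:
Op 1: append 1 -> log_len=1
Op 2: F0 acks idx 1 -> match: F0=1 F1=0 F2=0 F3=0; commitIndex=0
Op 3: append 3 -> log_len=4
Op 4: append 2 -> log_len=6
Op 5: F1 acks idx 5 -> match: F0=1 F1=5 F2=0 F3=0; commitIndex=1
Op 6: F0 acks idx 3 -> match: F0=3 F1=5 F2=0 F3=0; commitIndex=3
Op 7: append 2 -> log_len=8
Op 8: F1 acks idx 8 -> match: F0=3 F1=8 F2=0 F3=0; commitIndex=3
Op 9: append 3 -> log_len=11
Op 10: F0 acks idx 7 -> match: F0=7 F1=8 F2=0 F3=0; commitIndex=7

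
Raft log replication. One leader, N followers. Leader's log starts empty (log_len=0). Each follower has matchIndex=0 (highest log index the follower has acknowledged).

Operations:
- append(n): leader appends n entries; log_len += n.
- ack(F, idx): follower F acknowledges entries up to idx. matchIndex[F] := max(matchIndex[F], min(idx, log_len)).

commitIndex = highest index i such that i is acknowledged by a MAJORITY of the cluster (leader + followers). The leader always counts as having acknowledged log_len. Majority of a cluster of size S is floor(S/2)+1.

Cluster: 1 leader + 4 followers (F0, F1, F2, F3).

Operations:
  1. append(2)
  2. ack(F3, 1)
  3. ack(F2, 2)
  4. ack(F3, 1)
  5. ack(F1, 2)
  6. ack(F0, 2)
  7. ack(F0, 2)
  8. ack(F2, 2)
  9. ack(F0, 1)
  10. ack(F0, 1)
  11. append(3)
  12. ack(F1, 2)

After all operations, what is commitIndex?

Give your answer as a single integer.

Answer: 2

Derivation:
Op 1: append 2 -> log_len=2
Op 2: F3 acks idx 1 -> match: F0=0 F1=0 F2=0 F3=1; commitIndex=0
Op 3: F2 acks idx 2 -> match: F0=0 F1=0 F2=2 F3=1; commitIndex=1
Op 4: F3 acks idx 1 -> match: F0=0 F1=0 F2=2 F3=1; commitIndex=1
Op 5: F1 acks idx 2 -> match: F0=0 F1=2 F2=2 F3=1; commitIndex=2
Op 6: F0 acks idx 2 -> match: F0=2 F1=2 F2=2 F3=1; commitIndex=2
Op 7: F0 acks idx 2 -> match: F0=2 F1=2 F2=2 F3=1; commitIndex=2
Op 8: F2 acks idx 2 -> match: F0=2 F1=2 F2=2 F3=1; commitIndex=2
Op 9: F0 acks idx 1 -> match: F0=2 F1=2 F2=2 F3=1; commitIndex=2
Op 10: F0 acks idx 1 -> match: F0=2 F1=2 F2=2 F3=1; commitIndex=2
Op 11: append 3 -> log_len=5
Op 12: F1 acks idx 2 -> match: F0=2 F1=2 F2=2 F3=1; commitIndex=2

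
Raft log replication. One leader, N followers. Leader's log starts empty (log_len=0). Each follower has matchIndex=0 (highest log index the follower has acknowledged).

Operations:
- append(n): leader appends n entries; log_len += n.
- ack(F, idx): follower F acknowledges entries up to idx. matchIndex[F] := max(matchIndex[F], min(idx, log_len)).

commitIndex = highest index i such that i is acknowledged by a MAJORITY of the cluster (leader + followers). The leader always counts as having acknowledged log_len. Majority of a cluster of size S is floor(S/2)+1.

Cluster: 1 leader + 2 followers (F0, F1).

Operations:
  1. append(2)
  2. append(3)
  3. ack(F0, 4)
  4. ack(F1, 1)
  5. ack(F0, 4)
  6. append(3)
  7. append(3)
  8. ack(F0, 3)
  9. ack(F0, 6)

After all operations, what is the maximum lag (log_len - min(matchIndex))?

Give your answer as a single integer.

Op 1: append 2 -> log_len=2
Op 2: append 3 -> log_len=5
Op 3: F0 acks idx 4 -> match: F0=4 F1=0; commitIndex=4
Op 4: F1 acks idx 1 -> match: F0=4 F1=1; commitIndex=4
Op 5: F0 acks idx 4 -> match: F0=4 F1=1; commitIndex=4
Op 6: append 3 -> log_len=8
Op 7: append 3 -> log_len=11
Op 8: F0 acks idx 3 -> match: F0=4 F1=1; commitIndex=4
Op 9: F0 acks idx 6 -> match: F0=6 F1=1; commitIndex=6

Answer: 10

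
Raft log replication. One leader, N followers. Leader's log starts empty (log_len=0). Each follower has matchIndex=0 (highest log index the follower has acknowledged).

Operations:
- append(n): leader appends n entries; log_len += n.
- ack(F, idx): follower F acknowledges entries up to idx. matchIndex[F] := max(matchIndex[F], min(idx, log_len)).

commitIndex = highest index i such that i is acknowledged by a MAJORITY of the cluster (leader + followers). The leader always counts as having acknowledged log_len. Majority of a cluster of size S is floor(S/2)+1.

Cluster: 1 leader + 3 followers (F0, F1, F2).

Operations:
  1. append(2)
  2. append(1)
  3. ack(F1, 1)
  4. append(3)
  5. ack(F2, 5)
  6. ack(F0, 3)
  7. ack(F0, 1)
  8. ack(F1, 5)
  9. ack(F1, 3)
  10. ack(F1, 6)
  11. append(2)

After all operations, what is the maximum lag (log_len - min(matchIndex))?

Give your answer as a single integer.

Op 1: append 2 -> log_len=2
Op 2: append 1 -> log_len=3
Op 3: F1 acks idx 1 -> match: F0=0 F1=1 F2=0; commitIndex=0
Op 4: append 3 -> log_len=6
Op 5: F2 acks idx 5 -> match: F0=0 F1=1 F2=5; commitIndex=1
Op 6: F0 acks idx 3 -> match: F0=3 F1=1 F2=5; commitIndex=3
Op 7: F0 acks idx 1 -> match: F0=3 F1=1 F2=5; commitIndex=3
Op 8: F1 acks idx 5 -> match: F0=3 F1=5 F2=5; commitIndex=5
Op 9: F1 acks idx 3 -> match: F0=3 F1=5 F2=5; commitIndex=5
Op 10: F1 acks idx 6 -> match: F0=3 F1=6 F2=5; commitIndex=5
Op 11: append 2 -> log_len=8

Answer: 5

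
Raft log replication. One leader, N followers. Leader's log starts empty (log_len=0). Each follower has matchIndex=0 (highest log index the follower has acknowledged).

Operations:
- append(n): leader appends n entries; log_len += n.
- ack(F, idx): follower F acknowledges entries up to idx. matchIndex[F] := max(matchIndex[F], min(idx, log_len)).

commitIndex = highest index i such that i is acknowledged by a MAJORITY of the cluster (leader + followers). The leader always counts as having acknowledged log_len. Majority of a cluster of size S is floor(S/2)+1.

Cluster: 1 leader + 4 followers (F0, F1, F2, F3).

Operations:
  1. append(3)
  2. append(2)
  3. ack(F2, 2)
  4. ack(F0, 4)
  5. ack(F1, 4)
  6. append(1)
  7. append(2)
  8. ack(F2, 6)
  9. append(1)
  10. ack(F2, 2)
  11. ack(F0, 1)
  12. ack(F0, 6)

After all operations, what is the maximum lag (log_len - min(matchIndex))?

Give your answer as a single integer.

Op 1: append 3 -> log_len=3
Op 2: append 2 -> log_len=5
Op 3: F2 acks idx 2 -> match: F0=0 F1=0 F2=2 F3=0; commitIndex=0
Op 4: F0 acks idx 4 -> match: F0=4 F1=0 F2=2 F3=0; commitIndex=2
Op 5: F1 acks idx 4 -> match: F0=4 F1=4 F2=2 F3=0; commitIndex=4
Op 6: append 1 -> log_len=6
Op 7: append 2 -> log_len=8
Op 8: F2 acks idx 6 -> match: F0=4 F1=4 F2=6 F3=0; commitIndex=4
Op 9: append 1 -> log_len=9
Op 10: F2 acks idx 2 -> match: F0=4 F1=4 F2=6 F3=0; commitIndex=4
Op 11: F0 acks idx 1 -> match: F0=4 F1=4 F2=6 F3=0; commitIndex=4
Op 12: F0 acks idx 6 -> match: F0=6 F1=4 F2=6 F3=0; commitIndex=6

Answer: 9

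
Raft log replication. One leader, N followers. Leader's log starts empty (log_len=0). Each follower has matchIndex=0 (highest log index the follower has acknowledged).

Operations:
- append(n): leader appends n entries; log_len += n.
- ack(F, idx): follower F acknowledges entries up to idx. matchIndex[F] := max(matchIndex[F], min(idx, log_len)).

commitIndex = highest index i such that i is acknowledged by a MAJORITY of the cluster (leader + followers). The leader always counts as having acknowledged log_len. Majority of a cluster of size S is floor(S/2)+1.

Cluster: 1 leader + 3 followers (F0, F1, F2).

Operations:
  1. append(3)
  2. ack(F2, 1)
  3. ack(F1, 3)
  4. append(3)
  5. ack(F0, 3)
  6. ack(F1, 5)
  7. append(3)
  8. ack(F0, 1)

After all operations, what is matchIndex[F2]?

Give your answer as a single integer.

Answer: 1

Derivation:
Op 1: append 3 -> log_len=3
Op 2: F2 acks idx 1 -> match: F0=0 F1=0 F2=1; commitIndex=0
Op 3: F1 acks idx 3 -> match: F0=0 F1=3 F2=1; commitIndex=1
Op 4: append 3 -> log_len=6
Op 5: F0 acks idx 3 -> match: F0=3 F1=3 F2=1; commitIndex=3
Op 6: F1 acks idx 5 -> match: F0=3 F1=5 F2=1; commitIndex=3
Op 7: append 3 -> log_len=9
Op 8: F0 acks idx 1 -> match: F0=3 F1=5 F2=1; commitIndex=3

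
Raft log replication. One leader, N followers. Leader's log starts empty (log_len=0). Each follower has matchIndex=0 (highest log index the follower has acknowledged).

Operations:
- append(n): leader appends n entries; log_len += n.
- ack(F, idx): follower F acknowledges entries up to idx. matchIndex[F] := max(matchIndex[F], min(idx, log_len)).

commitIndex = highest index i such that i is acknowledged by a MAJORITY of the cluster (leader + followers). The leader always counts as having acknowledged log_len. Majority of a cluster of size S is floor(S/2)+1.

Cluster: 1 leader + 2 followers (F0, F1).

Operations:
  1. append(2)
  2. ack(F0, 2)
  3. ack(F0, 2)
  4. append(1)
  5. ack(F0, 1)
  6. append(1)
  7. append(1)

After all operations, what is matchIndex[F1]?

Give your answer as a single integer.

Answer: 0

Derivation:
Op 1: append 2 -> log_len=2
Op 2: F0 acks idx 2 -> match: F0=2 F1=0; commitIndex=2
Op 3: F0 acks idx 2 -> match: F0=2 F1=0; commitIndex=2
Op 4: append 1 -> log_len=3
Op 5: F0 acks idx 1 -> match: F0=2 F1=0; commitIndex=2
Op 6: append 1 -> log_len=4
Op 7: append 1 -> log_len=5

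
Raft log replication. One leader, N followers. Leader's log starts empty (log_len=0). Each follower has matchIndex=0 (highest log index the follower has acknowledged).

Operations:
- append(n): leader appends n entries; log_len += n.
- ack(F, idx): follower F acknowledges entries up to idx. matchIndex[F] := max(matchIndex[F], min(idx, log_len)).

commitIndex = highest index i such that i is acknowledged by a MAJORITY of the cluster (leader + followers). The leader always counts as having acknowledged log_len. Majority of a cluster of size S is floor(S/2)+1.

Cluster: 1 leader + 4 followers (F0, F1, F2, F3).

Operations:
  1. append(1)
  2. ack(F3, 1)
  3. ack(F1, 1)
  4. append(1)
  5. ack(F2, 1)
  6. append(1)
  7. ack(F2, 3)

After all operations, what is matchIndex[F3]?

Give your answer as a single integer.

Answer: 1

Derivation:
Op 1: append 1 -> log_len=1
Op 2: F3 acks idx 1 -> match: F0=0 F1=0 F2=0 F3=1; commitIndex=0
Op 3: F1 acks idx 1 -> match: F0=0 F1=1 F2=0 F3=1; commitIndex=1
Op 4: append 1 -> log_len=2
Op 5: F2 acks idx 1 -> match: F0=0 F1=1 F2=1 F3=1; commitIndex=1
Op 6: append 1 -> log_len=3
Op 7: F2 acks idx 3 -> match: F0=0 F1=1 F2=3 F3=1; commitIndex=1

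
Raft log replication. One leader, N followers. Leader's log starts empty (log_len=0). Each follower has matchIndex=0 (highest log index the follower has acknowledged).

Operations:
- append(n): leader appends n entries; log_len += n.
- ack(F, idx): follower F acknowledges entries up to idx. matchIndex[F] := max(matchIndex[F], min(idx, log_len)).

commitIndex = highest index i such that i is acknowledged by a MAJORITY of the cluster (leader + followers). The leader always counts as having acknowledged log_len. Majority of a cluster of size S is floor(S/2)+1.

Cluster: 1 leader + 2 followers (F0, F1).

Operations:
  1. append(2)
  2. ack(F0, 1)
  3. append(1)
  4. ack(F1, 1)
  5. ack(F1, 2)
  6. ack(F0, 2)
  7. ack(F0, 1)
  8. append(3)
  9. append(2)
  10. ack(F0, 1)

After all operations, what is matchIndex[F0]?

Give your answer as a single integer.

Answer: 2

Derivation:
Op 1: append 2 -> log_len=2
Op 2: F0 acks idx 1 -> match: F0=1 F1=0; commitIndex=1
Op 3: append 1 -> log_len=3
Op 4: F1 acks idx 1 -> match: F0=1 F1=1; commitIndex=1
Op 5: F1 acks idx 2 -> match: F0=1 F1=2; commitIndex=2
Op 6: F0 acks idx 2 -> match: F0=2 F1=2; commitIndex=2
Op 7: F0 acks idx 1 -> match: F0=2 F1=2; commitIndex=2
Op 8: append 3 -> log_len=6
Op 9: append 2 -> log_len=8
Op 10: F0 acks idx 1 -> match: F0=2 F1=2; commitIndex=2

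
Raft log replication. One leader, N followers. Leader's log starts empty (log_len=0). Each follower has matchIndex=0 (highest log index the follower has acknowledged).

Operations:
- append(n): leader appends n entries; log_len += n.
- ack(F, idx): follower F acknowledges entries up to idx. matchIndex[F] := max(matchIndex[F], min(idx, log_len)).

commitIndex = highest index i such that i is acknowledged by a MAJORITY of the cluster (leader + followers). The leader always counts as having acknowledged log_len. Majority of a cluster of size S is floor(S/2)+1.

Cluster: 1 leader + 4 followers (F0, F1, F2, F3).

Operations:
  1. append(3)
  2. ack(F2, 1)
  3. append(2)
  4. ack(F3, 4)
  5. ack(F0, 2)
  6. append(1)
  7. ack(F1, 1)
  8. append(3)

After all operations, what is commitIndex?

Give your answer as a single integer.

Answer: 2

Derivation:
Op 1: append 3 -> log_len=3
Op 2: F2 acks idx 1 -> match: F0=0 F1=0 F2=1 F3=0; commitIndex=0
Op 3: append 2 -> log_len=5
Op 4: F3 acks idx 4 -> match: F0=0 F1=0 F2=1 F3=4; commitIndex=1
Op 5: F0 acks idx 2 -> match: F0=2 F1=0 F2=1 F3=4; commitIndex=2
Op 6: append 1 -> log_len=6
Op 7: F1 acks idx 1 -> match: F0=2 F1=1 F2=1 F3=4; commitIndex=2
Op 8: append 3 -> log_len=9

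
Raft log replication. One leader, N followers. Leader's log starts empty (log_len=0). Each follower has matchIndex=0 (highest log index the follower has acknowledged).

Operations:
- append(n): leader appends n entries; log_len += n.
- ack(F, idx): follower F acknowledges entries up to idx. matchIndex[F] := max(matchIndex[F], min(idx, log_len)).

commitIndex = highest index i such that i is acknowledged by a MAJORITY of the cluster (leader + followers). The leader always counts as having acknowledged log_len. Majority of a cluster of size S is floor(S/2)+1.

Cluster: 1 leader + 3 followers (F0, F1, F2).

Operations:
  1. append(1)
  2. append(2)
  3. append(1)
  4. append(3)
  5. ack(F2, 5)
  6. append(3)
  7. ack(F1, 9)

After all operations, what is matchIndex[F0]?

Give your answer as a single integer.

Answer: 0

Derivation:
Op 1: append 1 -> log_len=1
Op 2: append 2 -> log_len=3
Op 3: append 1 -> log_len=4
Op 4: append 3 -> log_len=7
Op 5: F2 acks idx 5 -> match: F0=0 F1=0 F2=5; commitIndex=0
Op 6: append 3 -> log_len=10
Op 7: F1 acks idx 9 -> match: F0=0 F1=9 F2=5; commitIndex=5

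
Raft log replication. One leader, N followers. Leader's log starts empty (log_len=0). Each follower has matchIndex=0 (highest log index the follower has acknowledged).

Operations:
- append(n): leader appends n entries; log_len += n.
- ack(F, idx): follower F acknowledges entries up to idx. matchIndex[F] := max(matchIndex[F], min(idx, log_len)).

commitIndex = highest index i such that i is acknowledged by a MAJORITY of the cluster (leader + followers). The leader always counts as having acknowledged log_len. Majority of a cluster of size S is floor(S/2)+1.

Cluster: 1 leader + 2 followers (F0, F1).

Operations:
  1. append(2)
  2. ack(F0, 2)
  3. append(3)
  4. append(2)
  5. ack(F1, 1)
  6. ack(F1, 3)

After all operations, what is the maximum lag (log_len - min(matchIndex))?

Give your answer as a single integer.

Answer: 5

Derivation:
Op 1: append 2 -> log_len=2
Op 2: F0 acks idx 2 -> match: F0=2 F1=0; commitIndex=2
Op 3: append 3 -> log_len=5
Op 4: append 2 -> log_len=7
Op 5: F1 acks idx 1 -> match: F0=2 F1=1; commitIndex=2
Op 6: F1 acks idx 3 -> match: F0=2 F1=3; commitIndex=3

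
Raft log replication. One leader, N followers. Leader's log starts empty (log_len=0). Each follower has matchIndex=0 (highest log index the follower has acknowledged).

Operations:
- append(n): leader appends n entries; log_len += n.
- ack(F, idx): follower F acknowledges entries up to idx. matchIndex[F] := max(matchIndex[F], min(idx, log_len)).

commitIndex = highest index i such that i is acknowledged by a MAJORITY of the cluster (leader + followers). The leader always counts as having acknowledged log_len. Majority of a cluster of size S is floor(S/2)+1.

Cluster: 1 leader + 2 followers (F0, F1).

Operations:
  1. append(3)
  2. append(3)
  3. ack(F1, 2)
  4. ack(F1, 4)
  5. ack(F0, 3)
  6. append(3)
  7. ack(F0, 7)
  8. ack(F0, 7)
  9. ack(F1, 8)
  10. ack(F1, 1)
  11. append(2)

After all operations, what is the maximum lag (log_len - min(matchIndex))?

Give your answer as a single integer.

Op 1: append 3 -> log_len=3
Op 2: append 3 -> log_len=6
Op 3: F1 acks idx 2 -> match: F0=0 F1=2; commitIndex=2
Op 4: F1 acks idx 4 -> match: F0=0 F1=4; commitIndex=4
Op 5: F0 acks idx 3 -> match: F0=3 F1=4; commitIndex=4
Op 6: append 3 -> log_len=9
Op 7: F0 acks idx 7 -> match: F0=7 F1=4; commitIndex=7
Op 8: F0 acks idx 7 -> match: F0=7 F1=4; commitIndex=7
Op 9: F1 acks idx 8 -> match: F0=7 F1=8; commitIndex=8
Op 10: F1 acks idx 1 -> match: F0=7 F1=8; commitIndex=8
Op 11: append 2 -> log_len=11

Answer: 4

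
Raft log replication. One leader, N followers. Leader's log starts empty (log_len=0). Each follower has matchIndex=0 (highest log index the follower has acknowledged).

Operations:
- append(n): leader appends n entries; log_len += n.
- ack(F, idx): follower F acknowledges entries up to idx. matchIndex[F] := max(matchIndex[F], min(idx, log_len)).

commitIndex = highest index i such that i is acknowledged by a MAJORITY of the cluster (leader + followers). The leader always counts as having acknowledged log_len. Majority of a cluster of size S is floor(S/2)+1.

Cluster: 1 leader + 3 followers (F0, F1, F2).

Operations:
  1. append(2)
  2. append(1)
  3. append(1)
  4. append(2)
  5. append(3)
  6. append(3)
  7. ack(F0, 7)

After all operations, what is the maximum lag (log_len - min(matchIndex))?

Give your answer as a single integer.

Op 1: append 2 -> log_len=2
Op 2: append 1 -> log_len=3
Op 3: append 1 -> log_len=4
Op 4: append 2 -> log_len=6
Op 5: append 3 -> log_len=9
Op 6: append 3 -> log_len=12
Op 7: F0 acks idx 7 -> match: F0=7 F1=0 F2=0; commitIndex=0

Answer: 12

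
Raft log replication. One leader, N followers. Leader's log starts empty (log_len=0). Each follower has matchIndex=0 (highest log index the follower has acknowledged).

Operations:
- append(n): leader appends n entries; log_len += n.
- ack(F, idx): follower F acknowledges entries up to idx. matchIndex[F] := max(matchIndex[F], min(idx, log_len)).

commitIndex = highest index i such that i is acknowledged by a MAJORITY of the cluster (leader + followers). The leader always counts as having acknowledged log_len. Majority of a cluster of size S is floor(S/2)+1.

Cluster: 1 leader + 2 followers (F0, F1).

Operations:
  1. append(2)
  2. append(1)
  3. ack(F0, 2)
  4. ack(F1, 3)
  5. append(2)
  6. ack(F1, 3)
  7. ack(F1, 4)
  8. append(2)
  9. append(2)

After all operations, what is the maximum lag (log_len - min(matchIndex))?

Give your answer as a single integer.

Op 1: append 2 -> log_len=2
Op 2: append 1 -> log_len=3
Op 3: F0 acks idx 2 -> match: F0=2 F1=0; commitIndex=2
Op 4: F1 acks idx 3 -> match: F0=2 F1=3; commitIndex=3
Op 5: append 2 -> log_len=5
Op 6: F1 acks idx 3 -> match: F0=2 F1=3; commitIndex=3
Op 7: F1 acks idx 4 -> match: F0=2 F1=4; commitIndex=4
Op 8: append 2 -> log_len=7
Op 9: append 2 -> log_len=9

Answer: 7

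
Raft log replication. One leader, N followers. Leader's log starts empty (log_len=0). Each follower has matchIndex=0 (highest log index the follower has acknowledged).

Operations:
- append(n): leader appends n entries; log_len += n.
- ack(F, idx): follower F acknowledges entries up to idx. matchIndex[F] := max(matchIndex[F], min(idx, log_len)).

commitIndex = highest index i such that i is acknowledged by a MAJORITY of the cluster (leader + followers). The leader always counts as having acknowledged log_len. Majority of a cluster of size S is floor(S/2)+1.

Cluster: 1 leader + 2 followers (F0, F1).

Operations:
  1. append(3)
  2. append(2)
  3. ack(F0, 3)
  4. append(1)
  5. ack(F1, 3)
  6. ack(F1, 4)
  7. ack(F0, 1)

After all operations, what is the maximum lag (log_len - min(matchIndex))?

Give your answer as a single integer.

Op 1: append 3 -> log_len=3
Op 2: append 2 -> log_len=5
Op 3: F0 acks idx 3 -> match: F0=3 F1=0; commitIndex=3
Op 4: append 1 -> log_len=6
Op 5: F1 acks idx 3 -> match: F0=3 F1=3; commitIndex=3
Op 6: F1 acks idx 4 -> match: F0=3 F1=4; commitIndex=4
Op 7: F0 acks idx 1 -> match: F0=3 F1=4; commitIndex=4

Answer: 3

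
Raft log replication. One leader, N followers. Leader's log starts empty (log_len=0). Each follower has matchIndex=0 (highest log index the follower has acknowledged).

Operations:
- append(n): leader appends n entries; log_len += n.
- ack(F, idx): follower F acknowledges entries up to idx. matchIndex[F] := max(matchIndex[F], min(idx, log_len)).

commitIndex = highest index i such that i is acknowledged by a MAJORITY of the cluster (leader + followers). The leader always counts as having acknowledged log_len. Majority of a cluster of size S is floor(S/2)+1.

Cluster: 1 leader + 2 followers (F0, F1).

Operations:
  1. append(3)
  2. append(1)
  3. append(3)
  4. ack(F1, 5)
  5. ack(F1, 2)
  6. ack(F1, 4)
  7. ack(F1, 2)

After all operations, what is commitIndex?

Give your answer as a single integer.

Answer: 5

Derivation:
Op 1: append 3 -> log_len=3
Op 2: append 1 -> log_len=4
Op 3: append 3 -> log_len=7
Op 4: F1 acks idx 5 -> match: F0=0 F1=5; commitIndex=5
Op 5: F1 acks idx 2 -> match: F0=0 F1=5; commitIndex=5
Op 6: F1 acks idx 4 -> match: F0=0 F1=5; commitIndex=5
Op 7: F1 acks idx 2 -> match: F0=0 F1=5; commitIndex=5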